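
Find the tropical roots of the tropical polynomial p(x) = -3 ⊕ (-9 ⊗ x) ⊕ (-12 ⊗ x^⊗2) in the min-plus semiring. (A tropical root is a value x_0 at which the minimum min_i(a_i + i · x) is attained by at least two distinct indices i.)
Roots: {3, 6}

Each tropical root is a break point of the lower envelope of the lines y = a_i + i · x (there are 3 lines, with slopes 0, 1, ..., 2). Only the lines that attain the minimum somewhere contribute to roots; other lines are dominated. Here the surviving (envelope) indices are i = 2, i = 1, i = 0.
Intersections between consecutive envelope lines give the roots: for adjacent envelope indices i < j the intersection is x = (a_i − a_j) / (j − i). Reading off the sorted break points: {3, 6}.
Verification: at each break x_0, at least two indices attain the minimum of min_i(a_i + i · x_0).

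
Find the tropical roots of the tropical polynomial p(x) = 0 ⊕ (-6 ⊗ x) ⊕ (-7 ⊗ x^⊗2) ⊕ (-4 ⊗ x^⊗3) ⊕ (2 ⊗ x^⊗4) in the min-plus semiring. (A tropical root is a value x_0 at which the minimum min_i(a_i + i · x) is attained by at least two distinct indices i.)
Roots: {-6, -3, 1, 6}

Each tropical root is a break point of the lower envelope of the lines y = a_i + i · x (there are 5 lines, with slopes 0, 1, ..., 4). Only the lines that attain the minimum somewhere contribute to roots; other lines are dominated. Here the surviving (envelope) indices are i = 4, i = 3, i = 2, i = 1, i = 0.
Intersections between consecutive envelope lines give the roots: for adjacent envelope indices i < j the intersection is x = (a_i − a_j) / (j − i). Reading off the sorted break points: {-6, -3, 1, 6}.
Verification: at each break x_0, at least two indices attain the minimum of min_i(a_i + i · x_0).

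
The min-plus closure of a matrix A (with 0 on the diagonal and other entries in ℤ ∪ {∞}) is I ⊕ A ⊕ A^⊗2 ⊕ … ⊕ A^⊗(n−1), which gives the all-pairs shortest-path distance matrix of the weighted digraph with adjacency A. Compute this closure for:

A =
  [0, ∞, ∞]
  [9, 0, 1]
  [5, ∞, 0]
Closure =
  [0, ∞, ∞]
  [6, 0, 1]
  [5, ∞, 0]

This is the Floyd-Warshall all-pairs shortest-path computation. For each intermediate vertex k = 0, 1, …, 2, update dist[i][j] ← min(dist[i][j], dist[i][k] + dist[k][j]). The final matrix gives, for each (i, j), the minimum total weight of any directed path from i to j (possibly empty when i = j).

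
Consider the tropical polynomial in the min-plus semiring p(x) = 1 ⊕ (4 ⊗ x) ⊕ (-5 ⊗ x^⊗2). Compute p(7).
p(7) = 1

A tropical monomial a ⊗ x^⊗i evaluates to a + i · x. Evaluating each term at x = 7:
  Term 0 contributes 1 + 0 · 7 = 1
  Term 1 contributes 4 + 1 · 7 = 11
  Term 2 contributes -5 + 2 · 7 = 9
p(7) = ⊕ of these = min[1, 11, 9] = 1.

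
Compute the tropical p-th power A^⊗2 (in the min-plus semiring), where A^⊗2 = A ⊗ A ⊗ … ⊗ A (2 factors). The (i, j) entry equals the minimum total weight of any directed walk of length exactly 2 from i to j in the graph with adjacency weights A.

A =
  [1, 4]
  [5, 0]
A^⊗2 =
  [2, 4]
  [5, 0]

Each entry (A^⊗2)_ij equals the minimum over all length-2 walks i = v_0 → v_1 → … → v_2 = j of Σ_t A[v_t][v_{t+1}]. For example, for (i, j) = (0, 1) we minimise over 2 possible intermediate vertex sequences; the minimum is 4, attained along the walk 0 → 1 → 1.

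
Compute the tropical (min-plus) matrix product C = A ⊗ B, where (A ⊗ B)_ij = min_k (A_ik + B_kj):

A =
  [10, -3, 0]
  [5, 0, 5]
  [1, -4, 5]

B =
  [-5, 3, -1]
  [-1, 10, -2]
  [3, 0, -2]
A ⊗ B =
  [-4, 0, -5]
  [-1, 5, -2]
  [-5, 4, -6]

Apply the min-plus product entry-by-entry:
  C[0][0] = min over k of (A[0][0] + B[0][0] = 10 + -5 = 5, A[0][1] + B[1][0] = -3 + -1 = -4, A[0][2] + B[2][0] = 0 + 3 = 3) = -4 (attained at k = 1)
  C[0][1] = min over k of (A[0][0] + B[0][1] = 10 + 3 = 13, A[0][1] + B[1][1] = -3 + 10 = 7, A[0][2] + B[2][1] = 0 + 0 = 0) = 0 (attained at k = 2)
  C[0][2] = min over k of (A[0][0] + B[0][2] = 10 + -1 = 9, A[0][1] + B[1][2] = -3 + -2 = -5, A[0][2] + B[2][2] = 0 + -2 = -2) = -5 (attained at k = 1)
  C[1][0] = min over k of (A[1][0] + B[0][0] = 5 + -5 = 0, A[1][1] + B[1][0] = 0 + -1 = -1, A[1][2] + B[2][0] = 5 + 3 = 8) = -1 (attained at k = 1)
  C[1][1] = min over k of (A[1][0] + B[0][1] = 5 + 3 = 8, A[1][1] + B[1][1] = 0 + 10 = 10, A[1][2] + B[2][1] = 5 + 0 = 5) = 5 (attained at k = 2)
  C[1][2] = min over k of (A[1][0] + B[0][2] = 5 + -1 = 4, A[1][1] + B[1][2] = 0 + -2 = -2, A[1][2] + B[2][2] = 5 + -2 = 3) = -2 (attained at k = 1)
  C[2][0] = min over k of (A[2][0] + B[0][0] = 1 + -5 = -4, A[2][1] + B[1][0] = -4 + -1 = -5, A[2][2] + B[2][0] = 5 + 3 = 8) = -5 (attained at k = 1)
  C[2][1] = min over k of (A[2][0] + B[0][1] = 1 + 3 = 4, A[2][1] + B[1][1] = -4 + 10 = 6, A[2][2] + B[2][1] = 5 + 0 = 5) = 4 (attained at k = 0)
  C[2][2] = min over k of (A[2][0] + B[0][2] = 1 + -1 = 0, A[2][1] + B[1][2] = -4 + -2 = -6, A[2][2] + B[2][2] = 5 + -2 = 3) = -6 (attained at k = 1)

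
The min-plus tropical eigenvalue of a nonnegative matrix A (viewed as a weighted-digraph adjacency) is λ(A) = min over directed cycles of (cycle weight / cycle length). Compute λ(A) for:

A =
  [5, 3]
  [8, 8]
λ(A) = 5

Enumerate directed cycles and compute their means (weight / length). Sample:
  cycle 0 → 0: weight = 5, length = 1, mean = 5/1 ≈ 5.000
  cycle 1 → 1: weight = 8, length = 1, mean = 8/1 ≈ 8.000
  cycle 0 → 1 → 0: weight = 11, length = 2, mean = 11/2 ≈ 5.500
  cycle 1 → 0 → 1: weight = 11, length = 2, mean = 11/2 ≈ 5.500
Minimum mean = 5.000, attained e.g. along the cycle 0 → 0 with weight 5 and length 1. So λ(A) = 5/1 = 5.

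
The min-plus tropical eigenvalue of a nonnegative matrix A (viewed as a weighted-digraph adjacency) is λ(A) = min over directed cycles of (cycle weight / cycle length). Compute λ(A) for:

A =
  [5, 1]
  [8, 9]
λ(A) = 9/2

Enumerate directed cycles and compute their means (weight / length). Sample:
  cycle 0 → 0: weight = 5, length = 1, mean = 5/1 ≈ 5.000
  cycle 1 → 1: weight = 9, length = 1, mean = 9/1 ≈ 9.000
  cycle 0 → 1 → 0: weight = 9, length = 2, mean = 9/2 ≈ 4.500
  cycle 1 → 0 → 1: weight = 9, length = 2, mean = 9/2 ≈ 4.500
Minimum mean = 4.500, attained e.g. along the cycle 0 → 1 → 0 with weight 9 and length 2. So λ(A) = 9/2 = 9/2.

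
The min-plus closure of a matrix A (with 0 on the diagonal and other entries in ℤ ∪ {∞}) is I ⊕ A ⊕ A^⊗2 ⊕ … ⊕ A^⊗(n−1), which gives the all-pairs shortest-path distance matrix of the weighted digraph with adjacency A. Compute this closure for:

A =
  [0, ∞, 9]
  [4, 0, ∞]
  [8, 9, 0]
Closure =
  [0, 18, 9]
  [4, 0, 13]
  [8, 9, 0]

This is the Floyd-Warshall all-pairs shortest-path computation. For each intermediate vertex k = 0, 1, …, 2, update dist[i][j] ← min(dist[i][j], dist[i][k] + dist[k][j]). The final matrix gives, for each (i, j), the minimum total weight of any directed path from i to j (possibly empty when i = j).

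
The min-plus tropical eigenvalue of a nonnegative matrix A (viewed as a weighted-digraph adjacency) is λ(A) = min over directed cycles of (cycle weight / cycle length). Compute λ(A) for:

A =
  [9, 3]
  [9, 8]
λ(A) = 6

Enumerate directed cycles and compute their means (weight / length). Sample:
  cycle 0 → 0: weight = 9, length = 1, mean = 9/1 ≈ 9.000
  cycle 1 → 1: weight = 8, length = 1, mean = 8/1 ≈ 8.000
  cycle 0 → 1 → 0: weight = 12, length = 2, mean = 12/2 ≈ 6.000
  cycle 1 → 0 → 1: weight = 12, length = 2, mean = 12/2 ≈ 6.000
Minimum mean = 6.000, attained e.g. along the cycle 0 → 1 → 0 with weight 12 and length 2. So λ(A) = 12/2 = 6.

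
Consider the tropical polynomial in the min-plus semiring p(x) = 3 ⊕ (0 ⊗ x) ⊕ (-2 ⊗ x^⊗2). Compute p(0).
p(0) = -2

A tropical monomial a ⊗ x^⊗i evaluates to a + i · x. Evaluating each term at x = 0:
  Term 0 contributes 3 + 0 · 0 = 3
  Term 1 contributes 0 + 1 · 0 = 0
  Term 2 contributes -2 + 2 · 0 = -2
p(0) = ⊕ of these = min[3, 0, -2] = -2.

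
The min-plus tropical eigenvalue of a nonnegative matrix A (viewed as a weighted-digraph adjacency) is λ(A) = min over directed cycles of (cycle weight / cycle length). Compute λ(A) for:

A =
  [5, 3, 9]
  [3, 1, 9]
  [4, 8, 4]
λ(A) = 1

Enumerate directed cycles and compute their means (weight / length). Sample:
  cycle 0 → 0: weight = 5, length = 1, mean = 5/1 ≈ 5.000
  cycle 1 → 1: weight = 1, length = 1, mean = 1/1 ≈ 1.000
  cycle 2 → 2: weight = 4, length = 1, mean = 4/1 ≈ 4.000
  cycle 0 → 1 → 0: weight = 6, length = 2, mean = 6/2 ≈ 3.000
  cycle 0 → 2 → 0: weight = 13, length = 2, mean = 13/2 ≈ 6.500
  cycle 1 → 0 → 1: weight = 6, length = 2, mean = 6/2 ≈ 3.000
Minimum mean = 1.000, attained e.g. along the cycle 1 → 1 with weight 1 and length 1. So λ(A) = 1/1 = 1.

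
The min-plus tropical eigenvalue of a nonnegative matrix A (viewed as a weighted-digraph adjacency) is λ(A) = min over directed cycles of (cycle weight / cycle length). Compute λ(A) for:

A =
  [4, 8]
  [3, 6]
λ(A) = 4

Enumerate directed cycles and compute their means (weight / length). Sample:
  cycle 0 → 0: weight = 4, length = 1, mean = 4/1 ≈ 4.000
  cycle 1 → 1: weight = 6, length = 1, mean = 6/1 ≈ 6.000
  cycle 0 → 1 → 0: weight = 11, length = 2, mean = 11/2 ≈ 5.500
  cycle 1 → 0 → 1: weight = 11, length = 2, mean = 11/2 ≈ 5.500
Minimum mean = 4.000, attained e.g. along the cycle 0 → 0 with weight 4 and length 1. So λ(A) = 4/1 = 4.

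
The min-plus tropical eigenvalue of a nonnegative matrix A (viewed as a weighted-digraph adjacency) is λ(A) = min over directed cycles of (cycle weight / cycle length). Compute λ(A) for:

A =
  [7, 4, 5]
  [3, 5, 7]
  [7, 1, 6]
λ(A) = 3

Enumerate directed cycles and compute their means (weight / length). Sample:
  cycle 0 → 0: weight = 7, length = 1, mean = 7/1 ≈ 7.000
  cycle 1 → 1: weight = 5, length = 1, mean = 5/1 ≈ 5.000
  cycle 2 → 2: weight = 6, length = 1, mean = 6/1 ≈ 6.000
  cycle 0 → 1 → 0: weight = 7, length = 2, mean = 7/2 ≈ 3.500
  cycle 0 → 2 → 0: weight = 12, length = 2, mean = 12/2 ≈ 6.000
  cycle 1 → 0 → 1: weight = 7, length = 2, mean = 7/2 ≈ 3.500
Minimum mean = 3.000, attained e.g. along the cycle 0 → 2 → 1 → 0 with weight 9 and length 3. So λ(A) = 9/3 = 3.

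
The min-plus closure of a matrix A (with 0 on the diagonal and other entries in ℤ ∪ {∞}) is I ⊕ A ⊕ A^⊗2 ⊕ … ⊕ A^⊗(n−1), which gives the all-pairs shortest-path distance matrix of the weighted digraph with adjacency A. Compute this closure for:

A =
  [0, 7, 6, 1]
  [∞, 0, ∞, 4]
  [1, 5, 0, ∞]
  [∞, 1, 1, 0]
Closure =
  [0, 2, 2, 1]
  [6, 0, 5, 4]
  [1, 3, 0, 2]
  [2, 1, 1, 0]

This is the Floyd-Warshall all-pairs shortest-path computation. For each intermediate vertex k = 0, 1, …, 3, update dist[i][j] ← min(dist[i][j], dist[i][k] + dist[k][j]). The final matrix gives, for each (i, j), the minimum total weight of any directed path from i to j (possibly empty when i = j).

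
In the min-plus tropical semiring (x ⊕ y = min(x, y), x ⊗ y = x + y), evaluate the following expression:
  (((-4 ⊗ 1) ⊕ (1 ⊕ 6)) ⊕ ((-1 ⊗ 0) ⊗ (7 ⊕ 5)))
(((-4 ⊗ 1) ⊕ (1 ⊕ 6)) ⊕ ((-1 ⊗ 0) ⊗ (7 ⊕ 5))) = -3

Expand innermost to outermost. Recall ⊕ takes the minimum of its arguments and ⊗ takes their sum. Working out the expression (((-4 ⊗ 1) ⊕ (1 ⊕ 6)) ⊕ ((-1 ⊗ 0) ⊗ (7 ⊕ 5))) gives -3.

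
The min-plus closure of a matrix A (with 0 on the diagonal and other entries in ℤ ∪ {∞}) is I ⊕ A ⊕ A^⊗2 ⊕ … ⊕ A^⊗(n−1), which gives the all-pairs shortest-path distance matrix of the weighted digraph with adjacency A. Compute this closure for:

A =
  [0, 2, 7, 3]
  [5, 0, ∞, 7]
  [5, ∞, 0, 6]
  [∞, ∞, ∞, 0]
Closure =
  [0, 2, 7, 3]
  [5, 0, 12, 7]
  [5, 7, 0, 6]
  [∞, ∞, ∞, 0]

This is the Floyd-Warshall all-pairs shortest-path computation. For each intermediate vertex k = 0, 1, …, 3, update dist[i][j] ← min(dist[i][j], dist[i][k] + dist[k][j]). The final matrix gives, for each (i, j), the minimum total weight of any directed path from i to j (possibly empty when i = j).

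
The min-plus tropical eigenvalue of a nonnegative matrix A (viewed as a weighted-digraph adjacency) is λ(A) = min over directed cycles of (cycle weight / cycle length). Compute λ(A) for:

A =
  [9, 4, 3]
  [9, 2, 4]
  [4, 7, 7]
λ(A) = 2

Enumerate directed cycles and compute their means (weight / length). Sample:
  cycle 0 → 0: weight = 9, length = 1, mean = 9/1 ≈ 9.000
  cycle 1 → 1: weight = 2, length = 1, mean = 2/1 ≈ 2.000
  cycle 2 → 2: weight = 7, length = 1, mean = 7/1 ≈ 7.000
  cycle 0 → 1 → 0: weight = 13, length = 2, mean = 13/2 ≈ 6.500
  cycle 0 → 2 → 0: weight = 7, length = 2, mean = 7/2 ≈ 3.500
  cycle 1 → 0 → 1: weight = 13, length = 2, mean = 13/2 ≈ 6.500
Minimum mean = 2.000, attained e.g. along the cycle 1 → 1 with weight 2 and length 1. So λ(A) = 2/1 = 2.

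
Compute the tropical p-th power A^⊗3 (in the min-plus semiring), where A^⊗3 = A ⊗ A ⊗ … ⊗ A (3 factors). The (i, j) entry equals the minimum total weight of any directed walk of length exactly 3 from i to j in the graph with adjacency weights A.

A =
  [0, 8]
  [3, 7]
A^⊗3 =
  [0, 8]
  [3, 11]

Each entry (A^⊗3)_ij equals the minimum over all length-3 walks i = v_0 → v_1 → … → v_3 = j of Σ_t A[v_t][v_{t+1}]. For example, for (i, j) = (0, 1) we minimise over 4 possible intermediate vertex sequences; the minimum is 8, attained along the walk 0 → 0 → 0 → 1.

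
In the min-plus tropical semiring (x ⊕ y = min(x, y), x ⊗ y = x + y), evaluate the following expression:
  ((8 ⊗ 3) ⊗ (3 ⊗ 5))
((8 ⊗ 3) ⊗ (3 ⊗ 5)) = 19

Expand innermost to outermost. Recall ⊕ takes the minimum of its arguments and ⊗ takes their sum. Working out the expression ((8 ⊗ 3) ⊗ (3 ⊗ 5)) gives 19.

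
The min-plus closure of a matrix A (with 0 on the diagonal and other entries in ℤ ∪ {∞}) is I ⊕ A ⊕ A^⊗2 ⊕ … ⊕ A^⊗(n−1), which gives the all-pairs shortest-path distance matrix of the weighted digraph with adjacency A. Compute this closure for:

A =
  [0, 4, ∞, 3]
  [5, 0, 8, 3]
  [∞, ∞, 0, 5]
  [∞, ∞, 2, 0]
Closure =
  [0, 4, 5, 3]
  [5, 0, 5, 3]
  [∞, ∞, 0, 5]
  [∞, ∞, 2, 0]

This is the Floyd-Warshall all-pairs shortest-path computation. For each intermediate vertex k = 0, 1, …, 3, update dist[i][j] ← min(dist[i][j], dist[i][k] + dist[k][j]). The final matrix gives, for each (i, j), the minimum total weight of any directed path from i to j (possibly empty when i = j).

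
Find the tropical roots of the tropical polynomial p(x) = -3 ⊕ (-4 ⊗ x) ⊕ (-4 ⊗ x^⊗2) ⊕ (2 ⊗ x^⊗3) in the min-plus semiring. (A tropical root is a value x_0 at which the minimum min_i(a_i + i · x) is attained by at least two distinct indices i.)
Roots: {-6, 0, 1}

Each tropical root is a break point of the lower envelope of the lines y = a_i + i · x (there are 4 lines, with slopes 0, 1, ..., 3). Only the lines that attain the minimum somewhere contribute to roots; other lines are dominated. Here the surviving (envelope) indices are i = 3, i = 2, i = 1, i = 0.
Intersections between consecutive envelope lines give the roots: for adjacent envelope indices i < j the intersection is x = (a_i − a_j) / (j − i). Reading off the sorted break points: {-6, 0, 1}.
Verification: at each break x_0, at least two indices attain the minimum of min_i(a_i + i · x_0).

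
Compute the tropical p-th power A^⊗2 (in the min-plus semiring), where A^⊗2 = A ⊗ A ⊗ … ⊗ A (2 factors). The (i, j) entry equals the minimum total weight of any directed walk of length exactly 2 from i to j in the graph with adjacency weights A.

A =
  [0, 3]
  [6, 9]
A^⊗2 =
  [0, 3]
  [6, 9]

Each entry (A^⊗2)_ij equals the minimum over all length-2 walks i = v_0 → v_1 → … → v_2 = j of Σ_t A[v_t][v_{t+1}]. For example, for (i, j) = (0, 1) we minimise over 2 possible intermediate vertex sequences; the minimum is 3, attained along the walk 0 → 0 → 1.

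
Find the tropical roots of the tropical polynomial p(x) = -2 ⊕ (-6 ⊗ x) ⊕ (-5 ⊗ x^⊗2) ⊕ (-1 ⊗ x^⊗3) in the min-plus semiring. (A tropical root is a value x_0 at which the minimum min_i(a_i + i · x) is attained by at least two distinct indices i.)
Roots: {-4, -1, 4}

Each tropical root is a break point of the lower envelope of the lines y = a_i + i · x (there are 4 lines, with slopes 0, 1, ..., 3). Only the lines that attain the minimum somewhere contribute to roots; other lines are dominated. Here the surviving (envelope) indices are i = 3, i = 2, i = 1, i = 0.
Intersections between consecutive envelope lines give the roots: for adjacent envelope indices i < j the intersection is x = (a_i − a_j) / (j − i). Reading off the sorted break points: {-4, -1, 4}.
Verification: at each break x_0, at least two indices attain the minimum of min_i(a_i + i · x_0).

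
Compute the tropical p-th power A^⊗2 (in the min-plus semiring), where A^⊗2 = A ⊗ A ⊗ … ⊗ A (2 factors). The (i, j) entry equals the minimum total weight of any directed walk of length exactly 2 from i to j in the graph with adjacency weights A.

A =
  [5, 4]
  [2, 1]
A^⊗2 =
  [6, 5]
  [3, 2]

Each entry (A^⊗2)_ij equals the minimum over all length-2 walks i = v_0 → v_1 → … → v_2 = j of Σ_t A[v_t][v_{t+1}]. For example, for (i, j) = (0, 1) we minimise over 2 possible intermediate vertex sequences; the minimum is 5, attained along the walk 0 → 1 → 1.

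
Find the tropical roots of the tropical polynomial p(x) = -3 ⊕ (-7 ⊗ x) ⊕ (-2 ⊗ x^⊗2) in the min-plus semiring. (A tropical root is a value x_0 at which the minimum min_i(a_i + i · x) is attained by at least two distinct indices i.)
Roots: {-5, 4}

Each tropical root is a break point of the lower envelope of the lines y = a_i + i · x (there are 3 lines, with slopes 0, 1, ..., 2). Only the lines that attain the minimum somewhere contribute to roots; other lines are dominated. Here the surviving (envelope) indices are i = 2, i = 1, i = 0.
Intersections between consecutive envelope lines give the roots: for adjacent envelope indices i < j the intersection is x = (a_i − a_j) / (j − i). Reading off the sorted break points: {-5, 4}.
Verification: at each break x_0, at least two indices attain the minimum of min_i(a_i + i · x_0).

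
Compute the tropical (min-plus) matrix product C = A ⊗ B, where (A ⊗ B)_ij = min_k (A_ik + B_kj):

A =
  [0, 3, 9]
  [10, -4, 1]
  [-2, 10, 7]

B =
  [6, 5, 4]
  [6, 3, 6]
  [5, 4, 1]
A ⊗ B =
  [6, 5, 4]
  [2, -1, 2]
  [4, 3, 2]

Apply the min-plus product entry-by-entry:
  C[0][0] = min over k of (A[0][0] + B[0][0] = 0 + 6 = 6, A[0][1] + B[1][0] = 3 + 6 = 9, A[0][2] + B[2][0] = 9 + 5 = 14) = 6 (attained at k = 0)
  C[0][1] = min over k of (A[0][0] + B[0][1] = 0 + 5 = 5, A[0][1] + B[1][1] = 3 + 3 = 6, A[0][2] + B[2][1] = 9 + 4 = 13) = 5 (attained at k = 0)
  C[0][2] = min over k of (A[0][0] + B[0][2] = 0 + 4 = 4, A[0][1] + B[1][2] = 3 + 6 = 9, A[0][2] + B[2][2] = 9 + 1 = 10) = 4 (attained at k = 0)
  C[1][0] = min over k of (A[1][0] + B[0][0] = 10 + 6 = 16, A[1][1] + B[1][0] = -4 + 6 = 2, A[1][2] + B[2][0] = 1 + 5 = 6) = 2 (attained at k = 1)
  C[1][1] = min over k of (A[1][0] + B[0][1] = 10 + 5 = 15, A[1][1] + B[1][1] = -4 + 3 = -1, A[1][2] + B[2][1] = 1 + 4 = 5) = -1 (attained at k = 1)
  C[1][2] = min over k of (A[1][0] + B[0][2] = 10 + 4 = 14, A[1][1] + B[1][2] = -4 + 6 = 2, A[1][2] + B[2][2] = 1 + 1 = 2) = 2 (attained at k = 1)
  C[2][0] = min over k of (A[2][0] + B[0][0] = -2 + 6 = 4, A[2][1] + B[1][0] = 10 + 6 = 16, A[2][2] + B[2][0] = 7 + 5 = 12) = 4 (attained at k = 0)
  C[2][1] = min over k of (A[2][0] + B[0][1] = -2 + 5 = 3, A[2][1] + B[1][1] = 10 + 3 = 13, A[2][2] + B[2][1] = 7 + 4 = 11) = 3 (attained at k = 0)
  C[2][2] = min over k of (A[2][0] + B[0][2] = -2 + 4 = 2, A[2][1] + B[1][2] = 10 + 6 = 16, A[2][2] + B[2][2] = 7 + 1 = 8) = 2 (attained at k = 0)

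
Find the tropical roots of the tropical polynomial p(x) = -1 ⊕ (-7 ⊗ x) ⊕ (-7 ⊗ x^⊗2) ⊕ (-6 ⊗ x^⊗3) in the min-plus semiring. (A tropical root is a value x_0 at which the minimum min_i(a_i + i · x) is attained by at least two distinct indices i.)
Roots: {-1, 0, 6}

Each tropical root is a break point of the lower envelope of the lines y = a_i + i · x (there are 4 lines, with slopes 0, 1, ..., 3). Only the lines that attain the minimum somewhere contribute to roots; other lines are dominated. Here the surviving (envelope) indices are i = 3, i = 2, i = 1, i = 0.
Intersections between consecutive envelope lines give the roots: for adjacent envelope indices i < j the intersection is x = (a_i − a_j) / (j − i). Reading off the sorted break points: {-1, 0, 6}.
Verification: at each break x_0, at least two indices attain the minimum of min_i(a_i + i · x_0).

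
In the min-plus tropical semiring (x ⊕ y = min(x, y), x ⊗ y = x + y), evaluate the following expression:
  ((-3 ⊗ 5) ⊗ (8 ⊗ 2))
((-3 ⊗ 5) ⊗ (8 ⊗ 2)) = 12

Expand innermost to outermost. Recall ⊕ takes the minimum of its arguments and ⊗ takes their sum. Working out the expression ((-3 ⊗ 5) ⊗ (8 ⊗ 2)) gives 12.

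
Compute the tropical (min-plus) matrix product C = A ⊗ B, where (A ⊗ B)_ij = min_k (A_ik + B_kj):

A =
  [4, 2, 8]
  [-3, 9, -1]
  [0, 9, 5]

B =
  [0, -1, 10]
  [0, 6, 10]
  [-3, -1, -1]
A ⊗ B =
  [2, 3, 7]
  [-4, -4, -2]
  [0, -1, 4]

Apply the min-plus product entry-by-entry:
  C[0][0] = min over k of (A[0][0] + B[0][0] = 4 + 0 = 4, A[0][1] + B[1][0] = 2 + 0 = 2, A[0][2] + B[2][0] = 8 + -3 = 5) = 2 (attained at k = 1)
  C[0][1] = min over k of (A[0][0] + B[0][1] = 4 + -1 = 3, A[0][1] + B[1][1] = 2 + 6 = 8, A[0][2] + B[2][1] = 8 + -1 = 7) = 3 (attained at k = 0)
  C[0][2] = min over k of (A[0][0] + B[0][2] = 4 + 10 = 14, A[0][1] + B[1][2] = 2 + 10 = 12, A[0][2] + B[2][2] = 8 + -1 = 7) = 7 (attained at k = 2)
  C[1][0] = min over k of (A[1][0] + B[0][0] = -3 + 0 = -3, A[1][1] + B[1][0] = 9 + 0 = 9, A[1][2] + B[2][0] = -1 + -3 = -4) = -4 (attained at k = 2)
  C[1][1] = min over k of (A[1][0] + B[0][1] = -3 + -1 = -4, A[1][1] + B[1][1] = 9 + 6 = 15, A[1][2] + B[2][1] = -1 + -1 = -2) = -4 (attained at k = 0)
  C[1][2] = min over k of (A[1][0] + B[0][2] = -3 + 10 = 7, A[1][1] + B[1][2] = 9 + 10 = 19, A[1][2] + B[2][2] = -1 + -1 = -2) = -2 (attained at k = 2)
  C[2][0] = min over k of (A[2][0] + B[0][0] = 0 + 0 = 0, A[2][1] + B[1][0] = 9 + 0 = 9, A[2][2] + B[2][0] = 5 + -3 = 2) = 0 (attained at k = 0)
  C[2][1] = min over k of (A[2][0] + B[0][1] = 0 + -1 = -1, A[2][1] + B[1][1] = 9 + 6 = 15, A[2][2] + B[2][1] = 5 + -1 = 4) = -1 (attained at k = 0)
  C[2][2] = min over k of (A[2][0] + B[0][2] = 0 + 10 = 10, A[2][1] + B[1][2] = 9 + 10 = 19, A[2][2] + B[2][2] = 5 + -1 = 4) = 4 (attained at k = 2)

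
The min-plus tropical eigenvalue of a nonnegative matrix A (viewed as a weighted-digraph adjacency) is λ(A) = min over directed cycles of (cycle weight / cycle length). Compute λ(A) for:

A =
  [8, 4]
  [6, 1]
λ(A) = 1

Enumerate directed cycles and compute their means (weight / length). Sample:
  cycle 0 → 0: weight = 8, length = 1, mean = 8/1 ≈ 8.000
  cycle 1 → 1: weight = 1, length = 1, mean = 1/1 ≈ 1.000
  cycle 0 → 1 → 0: weight = 10, length = 2, mean = 10/2 ≈ 5.000
  cycle 1 → 0 → 1: weight = 10, length = 2, mean = 10/2 ≈ 5.000
Minimum mean = 1.000, attained e.g. along the cycle 1 → 1 with weight 1 and length 1. So λ(A) = 1/1 = 1.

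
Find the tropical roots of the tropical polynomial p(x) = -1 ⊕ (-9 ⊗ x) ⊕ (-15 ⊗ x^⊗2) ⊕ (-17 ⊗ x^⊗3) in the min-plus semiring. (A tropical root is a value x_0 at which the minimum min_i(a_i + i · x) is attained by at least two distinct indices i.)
Roots: {2, 6, 8}

Each tropical root is a break point of the lower envelope of the lines y = a_i + i · x (there are 4 lines, with slopes 0, 1, ..., 3). Only the lines that attain the minimum somewhere contribute to roots; other lines are dominated. Here the surviving (envelope) indices are i = 3, i = 2, i = 1, i = 0.
Intersections between consecutive envelope lines give the roots: for adjacent envelope indices i < j the intersection is x = (a_i − a_j) / (j − i). Reading off the sorted break points: {2, 6, 8}.
Verification: at each break x_0, at least two indices attain the minimum of min_i(a_i + i · x_0).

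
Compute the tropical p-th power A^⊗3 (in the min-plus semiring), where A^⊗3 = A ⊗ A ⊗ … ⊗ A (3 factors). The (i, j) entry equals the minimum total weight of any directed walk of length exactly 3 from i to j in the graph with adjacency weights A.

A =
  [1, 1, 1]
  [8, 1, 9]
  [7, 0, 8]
A^⊗3 =
  [3, 2, 3]
  [10, 3, 10]
  [9, 2, 9]

Each entry (A^⊗3)_ij equals the minimum over all length-3 walks i = v_0 → v_1 → … → v_3 = j of Σ_t A[v_t][v_{t+1}]. For example, for (i, j) = (0, 2) we minimise over 9 possible intermediate vertex sequences; the minimum is 3, attained along the walk 0 → 0 → 0 → 2.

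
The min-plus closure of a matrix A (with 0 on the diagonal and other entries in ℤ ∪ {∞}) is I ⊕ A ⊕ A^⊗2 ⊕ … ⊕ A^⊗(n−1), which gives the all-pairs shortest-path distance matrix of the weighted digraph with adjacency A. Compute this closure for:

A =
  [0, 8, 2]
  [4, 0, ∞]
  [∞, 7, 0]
Closure =
  [0, 8, 2]
  [4, 0, 6]
  [11, 7, 0]

This is the Floyd-Warshall all-pairs shortest-path computation. For each intermediate vertex k = 0, 1, …, 2, update dist[i][j] ← min(dist[i][j], dist[i][k] + dist[k][j]). The final matrix gives, for each (i, j), the minimum total weight of any directed path from i to j (possibly empty when i = j).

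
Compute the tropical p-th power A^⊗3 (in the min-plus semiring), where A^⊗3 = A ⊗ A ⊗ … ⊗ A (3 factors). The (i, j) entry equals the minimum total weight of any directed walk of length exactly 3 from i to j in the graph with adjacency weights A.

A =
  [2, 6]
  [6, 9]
A^⊗3 =
  [6, 10]
  [10, 14]

Each entry (A^⊗3)_ij equals the minimum over all length-3 walks i = v_0 → v_1 → … → v_3 = j of Σ_t A[v_t][v_{t+1}]. For example, for (i, j) = (0, 1) we minimise over 4 possible intermediate vertex sequences; the minimum is 10, attained along the walk 0 → 0 → 0 → 1.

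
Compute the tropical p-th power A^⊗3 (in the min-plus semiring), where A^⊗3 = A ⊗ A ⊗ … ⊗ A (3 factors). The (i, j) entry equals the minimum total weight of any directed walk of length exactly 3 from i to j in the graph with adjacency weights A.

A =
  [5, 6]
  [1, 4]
A^⊗3 =
  [11, 13]
  [8, 11]

Each entry (A^⊗3)_ij equals the minimum over all length-3 walks i = v_0 → v_1 → … → v_3 = j of Σ_t A[v_t][v_{t+1}]. For example, for (i, j) = (0, 1) we minimise over 4 possible intermediate vertex sequences; the minimum is 13, attained along the walk 0 → 1 → 0 → 1.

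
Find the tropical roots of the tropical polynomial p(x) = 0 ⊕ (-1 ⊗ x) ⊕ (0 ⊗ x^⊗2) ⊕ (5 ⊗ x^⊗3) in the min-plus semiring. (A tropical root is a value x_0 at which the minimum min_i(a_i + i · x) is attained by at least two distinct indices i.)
Roots: {-5, -1, 1}

Each tropical root is a break point of the lower envelope of the lines y = a_i + i · x (there are 4 lines, with slopes 0, 1, ..., 3). Only the lines that attain the minimum somewhere contribute to roots; other lines are dominated. Here the surviving (envelope) indices are i = 3, i = 2, i = 1, i = 0.
Intersections between consecutive envelope lines give the roots: for adjacent envelope indices i < j the intersection is x = (a_i − a_j) / (j − i). Reading off the sorted break points: {-5, -1, 1}.
Verification: at each break x_0, at least two indices attain the minimum of min_i(a_i + i · x_0).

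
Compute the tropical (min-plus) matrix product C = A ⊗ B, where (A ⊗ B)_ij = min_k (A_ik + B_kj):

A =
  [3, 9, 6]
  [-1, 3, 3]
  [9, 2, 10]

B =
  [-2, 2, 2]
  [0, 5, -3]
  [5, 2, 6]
A ⊗ B =
  [1, 5, 5]
  [-3, 1, 0]
  [2, 7, -1]

Apply the min-plus product entry-by-entry:
  C[0][0] = min over k of (A[0][0] + B[0][0] = 3 + -2 = 1, A[0][1] + B[1][0] = 9 + 0 = 9, A[0][2] + B[2][0] = 6 + 5 = 11) = 1 (attained at k = 0)
  C[0][1] = min over k of (A[0][0] + B[0][1] = 3 + 2 = 5, A[0][1] + B[1][1] = 9 + 5 = 14, A[0][2] + B[2][1] = 6 + 2 = 8) = 5 (attained at k = 0)
  C[0][2] = min over k of (A[0][0] + B[0][2] = 3 + 2 = 5, A[0][1] + B[1][2] = 9 + -3 = 6, A[0][2] + B[2][2] = 6 + 6 = 12) = 5 (attained at k = 0)
  C[1][0] = min over k of (A[1][0] + B[0][0] = -1 + -2 = -3, A[1][1] + B[1][0] = 3 + 0 = 3, A[1][2] + B[2][0] = 3 + 5 = 8) = -3 (attained at k = 0)
  C[1][1] = min over k of (A[1][0] + B[0][1] = -1 + 2 = 1, A[1][1] + B[1][1] = 3 + 5 = 8, A[1][2] + B[2][1] = 3 + 2 = 5) = 1 (attained at k = 0)
  C[1][2] = min over k of (A[1][0] + B[0][2] = -1 + 2 = 1, A[1][1] + B[1][2] = 3 + -3 = 0, A[1][2] + B[2][2] = 3 + 6 = 9) = 0 (attained at k = 1)
  C[2][0] = min over k of (A[2][0] + B[0][0] = 9 + -2 = 7, A[2][1] + B[1][0] = 2 + 0 = 2, A[2][2] + B[2][0] = 10 + 5 = 15) = 2 (attained at k = 1)
  C[2][1] = min over k of (A[2][0] + B[0][1] = 9 + 2 = 11, A[2][1] + B[1][1] = 2 + 5 = 7, A[2][2] + B[2][1] = 10 + 2 = 12) = 7 (attained at k = 1)
  C[2][2] = min over k of (A[2][0] + B[0][2] = 9 + 2 = 11, A[2][1] + B[1][2] = 2 + -3 = -1, A[2][2] + B[2][2] = 10 + 6 = 16) = -1 (attained at k = 1)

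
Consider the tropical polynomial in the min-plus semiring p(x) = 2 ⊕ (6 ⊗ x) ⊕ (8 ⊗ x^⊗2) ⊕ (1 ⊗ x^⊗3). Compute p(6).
p(6) = 2

A tropical monomial a ⊗ x^⊗i evaluates to a + i · x. Evaluating each term at x = 6:
  Term 0 contributes 2 + 0 · 6 = 2
  Term 1 contributes 6 + 1 · 6 = 12
  Term 2 contributes 8 + 2 · 6 = 20
  Term 3 contributes 1 + 3 · 6 = 19
p(6) = ⊕ of these = min[2, 12, 20, 19] = 2.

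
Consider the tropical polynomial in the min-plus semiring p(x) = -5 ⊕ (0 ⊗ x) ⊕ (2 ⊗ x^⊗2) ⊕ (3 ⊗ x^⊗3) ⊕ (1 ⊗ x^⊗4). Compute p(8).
p(8) = -5

A tropical monomial a ⊗ x^⊗i evaluates to a + i · x. Evaluating each term at x = 8:
  Term 0 contributes -5 + 0 · 8 = -5
  Term 1 contributes 0 + 1 · 8 = 8
  Term 2 contributes 2 + 2 · 8 = 18
  Term 3 contributes 3 + 3 · 8 = 27
  Term 4 contributes 1 + 4 · 8 = 33
p(8) = ⊕ of these = min[-5, 8, 18, 27, 33] = -5.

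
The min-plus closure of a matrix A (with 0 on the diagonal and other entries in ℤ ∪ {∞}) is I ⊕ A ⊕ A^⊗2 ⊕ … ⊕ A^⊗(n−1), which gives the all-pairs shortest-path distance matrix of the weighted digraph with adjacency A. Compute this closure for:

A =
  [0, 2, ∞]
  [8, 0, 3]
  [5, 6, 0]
Closure =
  [0, 2, 5]
  [8, 0, 3]
  [5, 6, 0]

This is the Floyd-Warshall all-pairs shortest-path computation. For each intermediate vertex k = 0, 1, …, 2, update dist[i][j] ← min(dist[i][j], dist[i][k] + dist[k][j]). The final matrix gives, for each (i, j), the minimum total weight of any directed path from i to j (possibly empty when i = j).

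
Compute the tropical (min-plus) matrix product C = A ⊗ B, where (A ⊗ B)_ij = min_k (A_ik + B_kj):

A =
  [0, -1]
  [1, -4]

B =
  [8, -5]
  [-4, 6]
A ⊗ B =
  [-5, -5]
  [-8, -4]

Apply the min-plus product entry-by-entry:
  C[0][0] = min over k of (A[0][0] + B[0][0] = 0 + 8 = 8, A[0][1] + B[1][0] = -1 + -4 = -5) = -5 (attained at k = 1)
  C[0][1] = min over k of (A[0][0] + B[0][1] = 0 + -5 = -5, A[0][1] + B[1][1] = -1 + 6 = 5) = -5 (attained at k = 0)
  C[1][0] = min over k of (A[1][0] + B[0][0] = 1 + 8 = 9, A[1][1] + B[1][0] = -4 + -4 = -8) = -8 (attained at k = 1)
  C[1][1] = min over k of (A[1][0] + B[0][1] = 1 + -5 = -4, A[1][1] + B[1][1] = -4 + 6 = 2) = -4 (attained at k = 0)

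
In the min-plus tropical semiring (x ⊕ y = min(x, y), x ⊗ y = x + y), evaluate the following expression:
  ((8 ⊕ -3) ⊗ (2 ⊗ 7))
((8 ⊕ -3) ⊗ (2 ⊗ 7)) = 6

Expand innermost to outermost. Recall ⊕ takes the minimum of its arguments and ⊗ takes their sum. Working out the expression ((8 ⊕ -3) ⊗ (2 ⊗ 7)) gives 6.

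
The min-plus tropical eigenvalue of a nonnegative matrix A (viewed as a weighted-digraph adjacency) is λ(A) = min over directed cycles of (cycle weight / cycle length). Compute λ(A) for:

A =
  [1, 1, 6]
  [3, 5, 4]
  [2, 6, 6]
λ(A) = 1

Enumerate directed cycles and compute their means (weight / length). Sample:
  cycle 0 → 0: weight = 1, length = 1, mean = 1/1 ≈ 1.000
  cycle 1 → 1: weight = 5, length = 1, mean = 5/1 ≈ 5.000
  cycle 2 → 2: weight = 6, length = 1, mean = 6/1 ≈ 6.000
  cycle 0 → 1 → 0: weight = 4, length = 2, mean = 4/2 ≈ 2.000
  cycle 0 → 2 → 0: weight = 8, length = 2, mean = 8/2 ≈ 4.000
  cycle 1 → 0 → 1: weight = 4, length = 2, mean = 4/2 ≈ 2.000
Minimum mean = 1.000, attained e.g. along the cycle 0 → 0 with weight 1 and length 1. So λ(A) = 1/1 = 1.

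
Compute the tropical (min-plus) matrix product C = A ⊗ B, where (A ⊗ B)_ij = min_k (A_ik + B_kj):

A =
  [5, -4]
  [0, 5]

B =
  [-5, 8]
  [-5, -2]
A ⊗ B =
  [-9, -6]
  [-5, 3]

Apply the min-plus product entry-by-entry:
  C[0][0] = min over k of (A[0][0] + B[0][0] = 5 + -5 = 0, A[0][1] + B[1][0] = -4 + -5 = -9) = -9 (attained at k = 1)
  C[0][1] = min over k of (A[0][0] + B[0][1] = 5 + 8 = 13, A[0][1] + B[1][1] = -4 + -2 = -6) = -6 (attained at k = 1)
  C[1][0] = min over k of (A[1][0] + B[0][0] = 0 + -5 = -5, A[1][1] + B[1][0] = 5 + -5 = 0) = -5 (attained at k = 0)
  C[1][1] = min over k of (A[1][0] + B[0][1] = 0 + 8 = 8, A[1][1] + B[1][1] = 5 + -2 = 3) = 3 (attained at k = 1)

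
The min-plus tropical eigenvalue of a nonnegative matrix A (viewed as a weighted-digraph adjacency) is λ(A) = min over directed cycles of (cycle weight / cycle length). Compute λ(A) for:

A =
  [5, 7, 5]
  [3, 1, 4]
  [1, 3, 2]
λ(A) = 1

Enumerate directed cycles and compute their means (weight / length). Sample:
  cycle 0 → 0: weight = 5, length = 1, mean = 5/1 ≈ 5.000
  cycle 1 → 1: weight = 1, length = 1, mean = 1/1 ≈ 1.000
  cycle 2 → 2: weight = 2, length = 1, mean = 2/1 ≈ 2.000
  cycle 0 → 1 → 0: weight = 10, length = 2, mean = 10/2 ≈ 5.000
  cycle 0 → 2 → 0: weight = 6, length = 2, mean = 6/2 ≈ 3.000
  cycle 1 → 0 → 1: weight = 10, length = 2, mean = 10/2 ≈ 5.000
Minimum mean = 1.000, attained e.g. along the cycle 1 → 1 with weight 1 and length 1. So λ(A) = 1/1 = 1.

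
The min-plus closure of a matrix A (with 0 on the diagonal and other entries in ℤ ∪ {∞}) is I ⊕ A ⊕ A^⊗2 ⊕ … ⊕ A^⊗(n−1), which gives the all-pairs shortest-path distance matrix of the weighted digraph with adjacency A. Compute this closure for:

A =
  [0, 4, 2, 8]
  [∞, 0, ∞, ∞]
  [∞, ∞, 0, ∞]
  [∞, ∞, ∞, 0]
Closure =
  [0, 4, 2, 8]
  [∞, 0, ∞, ∞]
  [∞, ∞, 0, ∞]
  [∞, ∞, ∞, 0]

This is the Floyd-Warshall all-pairs shortest-path computation. For each intermediate vertex k = 0, 1, …, 3, update dist[i][j] ← min(dist[i][j], dist[i][k] + dist[k][j]). The final matrix gives, for each (i, j), the minimum total weight of any directed path from i to j (possibly empty when i = j).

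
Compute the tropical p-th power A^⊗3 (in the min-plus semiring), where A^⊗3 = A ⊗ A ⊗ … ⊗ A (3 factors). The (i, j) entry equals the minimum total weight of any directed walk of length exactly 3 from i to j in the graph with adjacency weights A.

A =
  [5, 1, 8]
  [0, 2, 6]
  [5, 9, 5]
A^⊗3 =
  [3, 2, 9]
  [1, 3, 7]
  [6, 8, 12]

Each entry (A^⊗3)_ij equals the minimum over all length-3 walks i = v_0 → v_1 → … → v_3 = j of Σ_t A[v_t][v_{t+1}]. For example, for (i, j) = (0, 2) we minimise over 9 possible intermediate vertex sequences; the minimum is 9, attained along the walk 0 → 1 → 0 → 2.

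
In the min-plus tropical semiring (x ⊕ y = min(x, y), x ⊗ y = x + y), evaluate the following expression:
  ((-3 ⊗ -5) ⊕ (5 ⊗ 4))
((-3 ⊗ -5) ⊕ (5 ⊗ 4)) = -8

Expand innermost to outermost. Recall ⊕ takes the minimum of its arguments and ⊗ takes their sum. Working out the expression ((-3 ⊗ -5) ⊕ (5 ⊗ 4)) gives -8.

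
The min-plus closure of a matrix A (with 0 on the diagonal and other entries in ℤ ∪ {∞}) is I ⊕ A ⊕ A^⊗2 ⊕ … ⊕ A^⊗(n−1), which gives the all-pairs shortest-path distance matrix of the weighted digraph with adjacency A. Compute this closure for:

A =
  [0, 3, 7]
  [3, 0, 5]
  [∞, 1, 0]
Closure =
  [0, 3, 7]
  [3, 0, 5]
  [4, 1, 0]

This is the Floyd-Warshall all-pairs shortest-path computation. For each intermediate vertex k = 0, 1, …, 2, update dist[i][j] ← min(dist[i][j], dist[i][k] + dist[k][j]). The final matrix gives, for each (i, j), the minimum total weight of any directed path from i to j (possibly empty when i = j).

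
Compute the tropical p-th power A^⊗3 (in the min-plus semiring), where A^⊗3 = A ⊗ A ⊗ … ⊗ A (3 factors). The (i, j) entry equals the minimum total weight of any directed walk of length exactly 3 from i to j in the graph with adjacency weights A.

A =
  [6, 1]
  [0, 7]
A^⊗3 =
  [7, 2]
  [1, 7]

Each entry (A^⊗3)_ij equals the minimum over all length-3 walks i = v_0 → v_1 → … → v_3 = j of Σ_t A[v_t][v_{t+1}]. For example, for (i, j) = (0, 1) we minimise over 4 possible intermediate vertex sequences; the minimum is 2, attained along the walk 0 → 1 → 0 → 1.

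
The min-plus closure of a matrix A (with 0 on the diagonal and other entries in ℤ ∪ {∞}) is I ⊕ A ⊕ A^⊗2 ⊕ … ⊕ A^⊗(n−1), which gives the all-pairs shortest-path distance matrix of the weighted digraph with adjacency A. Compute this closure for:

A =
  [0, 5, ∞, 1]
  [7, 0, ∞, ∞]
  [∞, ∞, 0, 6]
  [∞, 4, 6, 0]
Closure =
  [0, 5, 7, 1]
  [7, 0, 14, 8]
  [17, 10, 0, 6]
  [11, 4, 6, 0]

This is the Floyd-Warshall all-pairs shortest-path computation. For each intermediate vertex k = 0, 1, …, 3, update dist[i][j] ← min(dist[i][j], dist[i][k] + dist[k][j]). The final matrix gives, for each (i, j), the minimum total weight of any directed path from i to j (possibly empty when i = j).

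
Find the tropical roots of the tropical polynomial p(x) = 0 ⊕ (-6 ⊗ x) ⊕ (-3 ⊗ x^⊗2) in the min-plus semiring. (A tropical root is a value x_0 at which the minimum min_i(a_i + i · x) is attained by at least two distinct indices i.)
Roots: {-3, 6}

Each tropical root is a break point of the lower envelope of the lines y = a_i + i · x (there are 3 lines, with slopes 0, 1, ..., 2). Only the lines that attain the minimum somewhere contribute to roots; other lines are dominated. Here the surviving (envelope) indices are i = 2, i = 1, i = 0.
Intersections between consecutive envelope lines give the roots: for adjacent envelope indices i < j the intersection is x = (a_i − a_j) / (j − i). Reading off the sorted break points: {-3, 6}.
Verification: at each break x_0, at least two indices attain the minimum of min_i(a_i + i · x_0).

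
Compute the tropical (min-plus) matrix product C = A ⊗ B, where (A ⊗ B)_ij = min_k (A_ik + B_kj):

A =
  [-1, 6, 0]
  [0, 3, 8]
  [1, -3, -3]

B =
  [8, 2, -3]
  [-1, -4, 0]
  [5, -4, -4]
A ⊗ B =
  [5, -4, -4]
  [2, -1, -3]
  [-4, -7, -7]

Apply the min-plus product entry-by-entry:
  C[0][0] = min over k of (A[0][0] + B[0][0] = -1 + 8 = 7, A[0][1] + B[1][0] = 6 + -1 = 5, A[0][2] + B[2][0] = 0 + 5 = 5) = 5 (attained at k = 1)
  C[0][1] = min over k of (A[0][0] + B[0][1] = -1 + 2 = 1, A[0][1] + B[1][1] = 6 + -4 = 2, A[0][2] + B[2][1] = 0 + -4 = -4) = -4 (attained at k = 2)
  C[0][2] = min over k of (A[0][0] + B[0][2] = -1 + -3 = -4, A[0][1] + B[1][2] = 6 + 0 = 6, A[0][2] + B[2][2] = 0 + -4 = -4) = -4 (attained at k = 0)
  C[1][0] = min over k of (A[1][0] + B[0][0] = 0 + 8 = 8, A[1][1] + B[1][0] = 3 + -1 = 2, A[1][2] + B[2][0] = 8 + 5 = 13) = 2 (attained at k = 1)
  C[1][1] = min over k of (A[1][0] + B[0][1] = 0 + 2 = 2, A[1][1] + B[1][1] = 3 + -4 = -1, A[1][2] + B[2][1] = 8 + -4 = 4) = -1 (attained at k = 1)
  C[1][2] = min over k of (A[1][0] + B[0][2] = 0 + -3 = -3, A[1][1] + B[1][2] = 3 + 0 = 3, A[1][2] + B[2][2] = 8 + -4 = 4) = -3 (attained at k = 0)
  C[2][0] = min over k of (A[2][0] + B[0][0] = 1 + 8 = 9, A[2][1] + B[1][0] = -3 + -1 = -4, A[2][2] + B[2][0] = -3 + 5 = 2) = -4 (attained at k = 1)
  C[2][1] = min over k of (A[2][0] + B[0][1] = 1 + 2 = 3, A[2][1] + B[1][1] = -3 + -4 = -7, A[2][2] + B[2][1] = -3 + -4 = -7) = -7 (attained at k = 1)
  C[2][2] = min over k of (A[2][0] + B[0][2] = 1 + -3 = -2, A[2][1] + B[1][2] = -3 + 0 = -3, A[2][2] + B[2][2] = -3 + -4 = -7) = -7 (attained at k = 2)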